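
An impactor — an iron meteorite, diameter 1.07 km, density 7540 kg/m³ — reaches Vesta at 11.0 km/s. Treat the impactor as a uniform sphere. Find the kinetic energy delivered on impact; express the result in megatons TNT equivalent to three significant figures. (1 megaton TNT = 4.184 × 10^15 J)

d = 1070 m; v = 11000 m/s.
Mass m = (π/6) ρ d³ = (π/6) × 7540 × (1070)³ = 4.836 × 10^12 kg
E = ½ m v² = 0.5 × 4.836 × 10^12 × (11000)² = 2.926 × 10^20 J
   = 2.926 × 10^20 / 4.184×10^15 = 69933 Mt

E ≈ 69900 Mt TNT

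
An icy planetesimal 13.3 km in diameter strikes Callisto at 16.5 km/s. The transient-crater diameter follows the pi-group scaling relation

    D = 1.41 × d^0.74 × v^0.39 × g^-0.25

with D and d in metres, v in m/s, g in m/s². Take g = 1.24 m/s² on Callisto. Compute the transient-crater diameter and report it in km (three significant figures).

D ≈ 66.4 km

In SI units: d = 13300 m, v = 16500 m/s.
d^0.74 = 13300^0.74 = 1126
v^0.39 = 16500^0.39 = 44.14
g^-0.25 = 1.24^-0.25 = 0.9476
D = 1.41 × 1126 × 44.14 × 0.9476 = 66407 m
   = 66.41 km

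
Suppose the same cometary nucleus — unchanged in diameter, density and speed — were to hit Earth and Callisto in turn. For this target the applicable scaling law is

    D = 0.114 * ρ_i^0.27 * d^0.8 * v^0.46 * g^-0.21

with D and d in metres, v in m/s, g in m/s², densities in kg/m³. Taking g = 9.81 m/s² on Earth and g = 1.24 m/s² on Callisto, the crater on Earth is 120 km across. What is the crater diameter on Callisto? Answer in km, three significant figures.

All impactor-dependent factors cancel in the ratio, leaving D_Callisto/D_Earth = (g_Callisto/g_Earth)^-0.21.
(1.24/9.81)^-0.21 = 0.1264^-0.21 = 1.544
D_Callisto = 1.544 × 120 km = 185 km

D ≈ 185 km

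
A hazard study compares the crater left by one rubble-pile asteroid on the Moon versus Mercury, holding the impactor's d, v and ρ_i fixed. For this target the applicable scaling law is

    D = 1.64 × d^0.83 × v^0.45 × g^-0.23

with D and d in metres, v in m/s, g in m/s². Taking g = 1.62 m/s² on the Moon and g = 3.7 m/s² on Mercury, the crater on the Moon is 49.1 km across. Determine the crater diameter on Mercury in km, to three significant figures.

All impactor-dependent factors cancel in the ratio, leaving D_Mercury/D_Moon = (g_Mercury/g_Moon)^-0.23.
(3.7/1.62)^-0.23 = 2.284^-0.23 = 0.8270
D_Mercury = 0.8270 × 49.1 km = 40.6 km

D ≈ 40.6 km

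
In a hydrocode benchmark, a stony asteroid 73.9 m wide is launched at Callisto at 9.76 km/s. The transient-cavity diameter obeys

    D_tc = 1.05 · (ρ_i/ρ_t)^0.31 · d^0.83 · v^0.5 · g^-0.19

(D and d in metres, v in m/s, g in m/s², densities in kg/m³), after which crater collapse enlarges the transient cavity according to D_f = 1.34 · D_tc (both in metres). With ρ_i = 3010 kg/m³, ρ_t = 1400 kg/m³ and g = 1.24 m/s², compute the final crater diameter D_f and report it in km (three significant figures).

D_f ≈ 6.02 km

v = 9760 m/s.
(ρ_i/ρ_t)^0.31 = (3010/1400)^0.31 = 1.268
d^0.83 = 73.9^0.83 = 35.56
v^0.5 = 9760^0.5 = 98.79
g^-0.19 = 1.24^-0.19 = 0.9600
D_tc = 1.05 × 1.268 × 35.56 × 98.79 × 0.9600 = 4490 m
D_f = 1.34 × 4490 = 6017 m
     = 6.017 km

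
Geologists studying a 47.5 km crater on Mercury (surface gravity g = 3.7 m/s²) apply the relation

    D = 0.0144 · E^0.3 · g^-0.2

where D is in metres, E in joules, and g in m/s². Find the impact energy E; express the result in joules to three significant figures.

E ≈ 1.28 × 10^22 J

Rearranging: E = [D / (0.0144 · g^-0.2)]^(1/0.3).
D = 47500 m.
g^-0.2 = 3.7^-0.2 = 0.7698
D / (0.0144 × 0.7698) = 47500 / (0.01109) = 4.283 × 10^6
E = (4.283 × 10^6)^3.3333 = 1.275 × 10^22 J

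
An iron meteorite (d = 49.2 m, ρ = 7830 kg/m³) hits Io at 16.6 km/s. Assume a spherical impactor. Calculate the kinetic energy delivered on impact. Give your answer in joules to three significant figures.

v = 16600 m/s.
Mass m = (π/6) ρ d³ = (π/6) × 7830 × (49.2)³ = 4.883 × 10^8 kg
E = ½ m v² = 0.5 × 4.883 × 10^8 × (16600)² = 6.728 × 10^16 J

E ≈ 6.73 × 10^16 J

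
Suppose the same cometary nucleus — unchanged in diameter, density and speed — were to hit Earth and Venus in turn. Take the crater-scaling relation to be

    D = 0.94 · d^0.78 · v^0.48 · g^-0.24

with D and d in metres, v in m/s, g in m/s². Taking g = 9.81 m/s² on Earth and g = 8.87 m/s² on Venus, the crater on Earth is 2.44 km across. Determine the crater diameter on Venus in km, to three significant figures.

D ≈ 2.50 km

All impactor-dependent factors cancel in the ratio, leaving D_Venus/D_Earth = (g_Venus/g_Earth)^-0.24.
(8.87/9.81)^-0.24 = 0.9042^-0.24 = 1.024
D_Venus = 1.024 × 2.44 km = 2.50 km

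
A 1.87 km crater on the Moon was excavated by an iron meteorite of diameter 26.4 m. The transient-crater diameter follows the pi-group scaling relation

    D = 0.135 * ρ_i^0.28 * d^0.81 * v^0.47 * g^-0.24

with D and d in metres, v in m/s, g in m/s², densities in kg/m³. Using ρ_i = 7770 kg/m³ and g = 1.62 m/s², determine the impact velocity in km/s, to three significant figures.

v ≈ 14.2 km/s

Rearranging for v: v = [D / (0.135 · 7770^0.28 · 26.4^0.81 · 1.62^-0.24)]^(1/0.47).
D = 1870 m.
7770^0.28 = 12.28
26.4^0.81 = 14.17
1.62^-0.24 = 0.8907
Denominator = 0.135 × 12.28 × 14.17 × 0.8907 = 20.92
D / 20.92 = 1870 / 20.92 = 89.39
v = 89.39^(1/0.47) = 89.39^2.1277 = 14183 m/s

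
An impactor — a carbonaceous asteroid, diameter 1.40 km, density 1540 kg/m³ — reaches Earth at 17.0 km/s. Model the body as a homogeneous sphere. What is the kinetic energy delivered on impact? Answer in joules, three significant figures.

E ≈ 3.20 × 10^20 J

d = 1400 m; v = 17000 m/s.
Mass m = (π/6) ρ d³ = (π/6) × 1540 × (1400)³ = 2.213 × 10^12 kg
E = ½ m v² = 0.5 × 2.213 × 10^12 × (17000)² = 3.198 × 10^20 J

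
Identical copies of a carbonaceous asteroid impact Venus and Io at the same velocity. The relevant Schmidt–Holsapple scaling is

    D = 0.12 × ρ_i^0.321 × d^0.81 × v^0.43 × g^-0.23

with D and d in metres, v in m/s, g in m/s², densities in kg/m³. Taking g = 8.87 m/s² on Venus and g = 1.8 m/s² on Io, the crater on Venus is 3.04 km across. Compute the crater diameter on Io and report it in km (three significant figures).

All impactor-dependent factors cancel in the ratio, leaving D_Io/D_Venus = (g_Io/g_Venus)^-0.23.
(1.8/8.87)^-0.23 = 0.2029^-0.23 = 1.443
D_Io = 1.443 × 3.04 km = 4.39 km

D ≈ 4.39 km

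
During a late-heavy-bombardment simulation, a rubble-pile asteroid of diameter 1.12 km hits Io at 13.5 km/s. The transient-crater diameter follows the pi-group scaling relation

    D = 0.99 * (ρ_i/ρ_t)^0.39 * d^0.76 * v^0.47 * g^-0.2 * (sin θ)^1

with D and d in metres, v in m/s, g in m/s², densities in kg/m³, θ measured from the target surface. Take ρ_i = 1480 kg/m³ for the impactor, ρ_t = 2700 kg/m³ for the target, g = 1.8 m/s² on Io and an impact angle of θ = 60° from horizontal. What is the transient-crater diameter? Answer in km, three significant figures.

In SI units: d = 1120 m, v = 13500 m/s.
(ρ_i/ρ_t)^0.39 = (1480/2700)^0.39 = 0.7910
d^0.76 = 1120^0.76 = 207.7
v^0.47 = 13500^0.47 = 87.35
g^-0.2 = 1.8^-0.2 = 0.8891
(sin 60°)^1 = 0.8660^1 = 0.8660
D = 0.99 × 0.7910 × 207.7 × 87.35 × 0.8891 × 0.8660 = 10939 m
   = 10.94 km

D ≈ 10.9 km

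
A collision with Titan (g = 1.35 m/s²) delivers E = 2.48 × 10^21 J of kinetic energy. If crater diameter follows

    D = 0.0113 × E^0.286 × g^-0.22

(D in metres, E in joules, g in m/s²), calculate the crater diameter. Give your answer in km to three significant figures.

D ≈ 13.9 km

E^0.286 = (2.48 × 10^21)^0.286 = 1.315 × 10^6
g^-0.22 = 1.35^-0.22 = 0.9361
D = 0.0113 × 1.315 × 10^6 × 0.9361 = 13910 m
   = 13.91 km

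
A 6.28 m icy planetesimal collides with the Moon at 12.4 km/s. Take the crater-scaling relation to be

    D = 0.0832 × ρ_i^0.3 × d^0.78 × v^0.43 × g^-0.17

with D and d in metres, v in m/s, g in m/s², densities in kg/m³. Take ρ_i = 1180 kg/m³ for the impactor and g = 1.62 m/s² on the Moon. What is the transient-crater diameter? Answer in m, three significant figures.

D ≈ 154 m

In SI units: v = 12400 m/s.
ρ_i^0.3 = 1180^0.3 = 8.348
d^0.78 = 6.28^0.78 = 4.192
v^0.43 = 12400^0.43 = 57.57
g^-0.17 = 1.62^-0.17 = 0.9213
D = 0.0832 × 8.348 × 4.192 × 57.57 × 0.9213 = 154.4 m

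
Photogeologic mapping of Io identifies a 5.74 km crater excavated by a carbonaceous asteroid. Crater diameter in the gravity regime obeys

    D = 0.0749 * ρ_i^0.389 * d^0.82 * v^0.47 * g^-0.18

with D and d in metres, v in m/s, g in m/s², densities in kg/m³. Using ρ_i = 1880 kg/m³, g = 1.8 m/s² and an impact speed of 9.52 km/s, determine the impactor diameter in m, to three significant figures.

d ≈ 151 m

Rearranging for d: d = [D / (0.0749 · 1880^0.389 · 9520^0.47 · 1.8^-0.18)]^(1/0.82).
D = 5740 m.
1880^0.389 = 18.78
9520^0.47 = 74.12
1.8^-0.18 = 0.8996
Denominator = 0.0749 × 18.78 × 74.12 × 0.8996 = 93.79
D / 93.79 = 5740 / 93.79 = 61.20
d = 61.20^(1/0.82) = 61.20^1.2195 = 151.0 m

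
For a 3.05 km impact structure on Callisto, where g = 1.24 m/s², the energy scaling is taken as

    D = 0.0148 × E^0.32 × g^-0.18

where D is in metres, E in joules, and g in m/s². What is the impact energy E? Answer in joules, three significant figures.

E ≈ 4.56 × 10^16 J

Rearranging: E = [D / (0.0148 · g^-0.18)]^(1/0.32).
D = 3050 m.
g^-0.18 = 1.24^-0.18 = 0.9620
D / (0.0148 × 0.9620) = 3050 / (0.01424) = 2.142 × 10^5
E = (2.142 × 10^5)^3.125 = 4.558 × 10^16 J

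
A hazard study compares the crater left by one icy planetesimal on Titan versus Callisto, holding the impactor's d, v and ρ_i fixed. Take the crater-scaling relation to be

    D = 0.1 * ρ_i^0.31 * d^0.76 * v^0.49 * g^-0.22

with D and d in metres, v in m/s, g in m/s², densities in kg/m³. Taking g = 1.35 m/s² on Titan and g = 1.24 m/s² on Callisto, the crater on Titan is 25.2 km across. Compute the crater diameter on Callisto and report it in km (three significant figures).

All impactor-dependent factors cancel in the ratio, leaving D_Callisto/D_Titan = (g_Callisto/g_Titan)^-0.22.
(1.24/1.35)^-0.22 = 0.9185^-0.22 = 1.019
D_Callisto = 1.019 × 25.2 km = 25.7 km

D ≈ 25.7 km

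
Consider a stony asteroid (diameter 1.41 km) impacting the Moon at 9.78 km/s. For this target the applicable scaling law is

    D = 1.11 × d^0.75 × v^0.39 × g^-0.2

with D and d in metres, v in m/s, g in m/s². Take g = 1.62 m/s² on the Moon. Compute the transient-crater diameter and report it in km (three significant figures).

In SI units: d = 1410 m, v = 9780 m/s.
d^0.75 = 1410^0.75 = 230.1
v^0.39 = 9780^0.39 = 35.99
g^-0.2 = 1.62^-0.2 = 0.9080
D = 1.11 × 230.1 × 35.99 × 0.9080 = 8347 m
   = 8.347 km

D ≈ 8.35 km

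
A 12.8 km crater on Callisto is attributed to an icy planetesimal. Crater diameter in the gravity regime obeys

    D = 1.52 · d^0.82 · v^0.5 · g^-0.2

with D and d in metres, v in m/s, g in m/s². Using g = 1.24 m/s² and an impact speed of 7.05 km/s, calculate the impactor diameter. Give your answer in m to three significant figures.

Rearranging for d: d = [D / (1.52 · 7050^0.5 · 1.24^-0.2)]^(1/0.82).
D = 12800 m.
7050^0.5 = 83.96
1.24^-0.2 = 0.9579
Denominator = 1.52 × 83.96 × 0.9579 = 122.2
D / 122.2 = 12800 / 122.2 = 104.7
d = 104.7^(1/0.82) = 104.7^1.2195 = 290.6 m

d ≈ 291 m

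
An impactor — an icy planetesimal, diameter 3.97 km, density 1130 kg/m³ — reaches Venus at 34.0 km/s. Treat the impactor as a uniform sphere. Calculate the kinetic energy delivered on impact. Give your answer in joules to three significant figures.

E ≈ 2.14 × 10^22 J

d = 3970 m; v = 34000 m/s.
Mass m = (π/6) ρ d³ = (π/6) × 1130 × (3970)³ = 3.702 × 10^13 kg
E = ½ m v² = 0.5 × 3.702 × 10^13 × (34000)² = 2.140 × 10^22 J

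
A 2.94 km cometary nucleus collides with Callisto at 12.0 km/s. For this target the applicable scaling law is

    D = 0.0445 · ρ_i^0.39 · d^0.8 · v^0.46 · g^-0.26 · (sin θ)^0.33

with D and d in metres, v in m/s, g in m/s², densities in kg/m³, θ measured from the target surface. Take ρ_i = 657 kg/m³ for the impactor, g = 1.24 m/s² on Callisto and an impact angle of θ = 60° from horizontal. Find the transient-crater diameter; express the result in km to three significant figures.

In SI units: d = 2940 m, v = 12000 m/s.
ρ_i^0.39 = 657^0.39 = 12.56
d^0.8 = 2940^0.8 = 595.2
v^0.46 = 12000^0.46 = 75.24
g^-0.26 = 1.24^-0.26 = 0.9456
(sin 60°)^0.33 = 0.8660^0.33 = 0.9536
D = 0.0445 × 12.56 × 595.2 × 75.24 × 0.9456 × 0.9536 = 22570 m
   = 22.57 km

D ≈ 22.6 km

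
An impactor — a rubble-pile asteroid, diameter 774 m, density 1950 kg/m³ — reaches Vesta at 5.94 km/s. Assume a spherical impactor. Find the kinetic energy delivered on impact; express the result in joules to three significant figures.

E ≈ 8.35 × 10^18 J

v = 5940 m/s.
Mass m = (π/6) ρ d³ = (π/6) × 1950 × (774)³ = 4.734 × 10^11 kg
E = ½ m v² = 0.5 × 4.734 × 10^11 × (5940)² = 8.352 × 10^18 J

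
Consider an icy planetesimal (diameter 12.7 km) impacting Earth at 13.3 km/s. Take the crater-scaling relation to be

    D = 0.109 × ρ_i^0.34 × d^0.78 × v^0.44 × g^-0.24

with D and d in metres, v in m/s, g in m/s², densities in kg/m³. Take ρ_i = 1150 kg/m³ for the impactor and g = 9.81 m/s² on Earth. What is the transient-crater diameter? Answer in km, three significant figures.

In SI units: d = 12700 m, v = 13300 m/s.
ρ_i^0.34 = 1150^0.34 = 10.98
d^0.78 = 12700^0.78 = 1588
v^0.44 = 13300^0.44 = 65.24
g^-0.24 = 9.81^-0.24 = 0.5781
D = 0.109 × 10.98 × 1588 × 65.24 × 0.5781 = 71680 m
   = 71.68 km

D ≈ 71.7 km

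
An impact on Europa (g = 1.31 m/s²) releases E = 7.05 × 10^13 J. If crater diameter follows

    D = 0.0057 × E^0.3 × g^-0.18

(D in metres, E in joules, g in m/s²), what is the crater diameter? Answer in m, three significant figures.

E^0.3 = (7.05 × 10^13)^0.3 = 1.427 × 10^4
g^-0.18 = 1.31^-0.18 = 0.9526
D = 0.0057 × 1.427 × 10^4 × 0.9526 = 77.48 m

D ≈ 77.5 m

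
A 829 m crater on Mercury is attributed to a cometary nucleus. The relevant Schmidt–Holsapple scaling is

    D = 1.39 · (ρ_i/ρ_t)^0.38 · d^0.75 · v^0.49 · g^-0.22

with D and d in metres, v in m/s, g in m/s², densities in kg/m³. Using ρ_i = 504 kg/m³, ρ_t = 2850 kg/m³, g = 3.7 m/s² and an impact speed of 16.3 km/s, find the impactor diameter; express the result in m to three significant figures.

Rearranging for d: d = [D / (1.39 · (504/2850)^0.38 · 16300^0.49 · 3.7^-0.22)]^(1/0.75).
(504/2850)^0.38 = 0.5177
16300^0.49 = 115.9
3.7^-0.22 = 0.7499
Denominator = 1.39 × 0.5177 × 115.9 × 0.7499 = 62.54
D / 62.54 = 829 / 62.54 = 13.26
d = 13.26^(1/0.75) = 13.26^1.3333 = 31.38 m

d ≈ 31.4 m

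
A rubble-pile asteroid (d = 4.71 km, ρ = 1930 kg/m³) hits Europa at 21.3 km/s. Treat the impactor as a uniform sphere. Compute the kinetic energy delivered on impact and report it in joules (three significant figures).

d = 4710 m; v = 21300 m/s.
Mass m = (π/6) ρ d³ = (π/6) × 1930 × (4710)³ = 1.056 × 10^14 kg
E = ½ m v² = 0.5 × 1.056 × 10^14 × (21300)² = 2.395 × 10^22 J

E ≈ 2.40 × 10^22 J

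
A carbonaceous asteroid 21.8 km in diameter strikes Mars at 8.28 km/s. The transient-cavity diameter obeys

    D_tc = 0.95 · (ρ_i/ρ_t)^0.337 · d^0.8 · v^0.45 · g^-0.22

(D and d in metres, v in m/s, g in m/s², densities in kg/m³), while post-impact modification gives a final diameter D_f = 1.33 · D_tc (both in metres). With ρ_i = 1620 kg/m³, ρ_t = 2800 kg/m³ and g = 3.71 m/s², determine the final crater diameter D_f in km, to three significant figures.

In SI: d = 21800 m, v = 8280 m/s.
(ρ_i/ρ_t)^0.337 = (1620/2800)^0.337 = 0.8316
d^0.8 = 21800^0.8 = 2956
v^0.45 = 8280^0.45 = 57.96
g^-0.22 = 3.71^-0.22 = 0.7494
D_tc = 0.95 × 0.8316 × 2956 × 57.96 × 0.7494 = 1.014 × 10^5 m
D_f = 1.33 × 1.014 × 10^5 = 1.349 × 10^5 m
     = 134.9 km

D_f ≈ 135 km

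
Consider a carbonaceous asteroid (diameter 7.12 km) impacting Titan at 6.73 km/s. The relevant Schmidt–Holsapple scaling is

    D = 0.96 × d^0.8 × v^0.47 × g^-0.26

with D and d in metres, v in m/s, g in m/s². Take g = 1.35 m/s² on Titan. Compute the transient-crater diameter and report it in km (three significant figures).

In SI units: d = 7120 m, v = 6730 m/s.
d^0.8 = 7120^0.8 = 1208
v^0.47 = 6730^0.47 = 62.97
g^-0.26 = 1.35^-0.26 = 0.9249
D = 0.96 × 1208 × 62.97 × 0.9249 = 67541 m
   = 67.54 km

D ≈ 67.5 km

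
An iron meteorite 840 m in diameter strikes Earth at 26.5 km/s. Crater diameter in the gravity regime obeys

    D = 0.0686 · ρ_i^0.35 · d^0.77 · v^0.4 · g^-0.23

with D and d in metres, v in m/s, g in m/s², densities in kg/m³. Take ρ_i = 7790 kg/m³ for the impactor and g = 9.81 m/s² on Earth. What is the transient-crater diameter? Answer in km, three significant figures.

D ≈ 9.80 km

In SI units: v = 26500 m/s.
ρ_i^0.35 = 7790^0.35 = 23.02
d^0.77 = 840^0.77 = 178.5
v^0.4 = 26500^0.4 = 58.79
g^-0.23 = 9.81^-0.23 = 0.5914
D = 0.0686 × 23.02 × 178.5 × 58.79 × 0.5914 = 9801 m
   = 9.801 km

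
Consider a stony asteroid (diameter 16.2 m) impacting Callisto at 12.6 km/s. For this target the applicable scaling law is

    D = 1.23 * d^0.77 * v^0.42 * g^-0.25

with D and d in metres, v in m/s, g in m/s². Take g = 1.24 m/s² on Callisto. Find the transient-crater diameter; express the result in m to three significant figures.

D ≈ 525 m

In SI units: v = 12600 m/s.
d^0.77 = 16.2^0.77 = 8.537
v^0.42 = 12600^0.42 = 52.74
g^-0.25 = 1.24^-0.25 = 0.9476
D = 1.23 × 8.537 × 52.74 × 0.9476 = 524.8 m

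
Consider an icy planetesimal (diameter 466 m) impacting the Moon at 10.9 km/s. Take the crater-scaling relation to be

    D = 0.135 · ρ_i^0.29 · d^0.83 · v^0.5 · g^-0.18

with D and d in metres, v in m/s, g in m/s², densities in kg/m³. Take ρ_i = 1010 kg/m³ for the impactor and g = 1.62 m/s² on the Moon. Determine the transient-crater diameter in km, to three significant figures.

In SI units: v = 10900 m/s.
ρ_i^0.29 = 1010^0.29 = 7.435
d^0.83 = 466^0.83 = 164.0
v^0.5 = 10900^0.5 = 104.4
g^-0.18 = 1.62^-0.18 = 0.9168
D = 0.135 × 7.435 × 164.0 × 104.4 × 0.9168 = 15756 m
   = 15.76 km

D ≈ 15.8 km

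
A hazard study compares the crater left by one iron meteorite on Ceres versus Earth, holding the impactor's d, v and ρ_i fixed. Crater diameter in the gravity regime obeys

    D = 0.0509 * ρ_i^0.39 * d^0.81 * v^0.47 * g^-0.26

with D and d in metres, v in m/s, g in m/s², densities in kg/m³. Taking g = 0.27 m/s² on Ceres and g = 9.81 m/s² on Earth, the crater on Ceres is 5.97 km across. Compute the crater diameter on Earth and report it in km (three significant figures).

D ≈ 2.35 km

All impactor-dependent factors cancel in the ratio, leaving D_Earth/D_Ceres = (g_Earth/g_Ceres)^-0.26.
(9.81/0.27)^-0.26 = 36.33^-0.26 = 0.3929
D_Earth = 0.3929 × 5.97 km = 2.35 km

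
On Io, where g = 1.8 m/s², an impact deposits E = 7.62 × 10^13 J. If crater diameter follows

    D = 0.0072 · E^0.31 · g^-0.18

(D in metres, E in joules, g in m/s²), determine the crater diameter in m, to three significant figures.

E^0.31 = (7.62 × 10^13)^0.31 = 2.011 × 10^4
g^-0.18 = 1.8^-0.18 = 0.8996
D = 0.0072 × 2.011 × 10^4 × 0.8996 = 130.3 m

D ≈ 130 m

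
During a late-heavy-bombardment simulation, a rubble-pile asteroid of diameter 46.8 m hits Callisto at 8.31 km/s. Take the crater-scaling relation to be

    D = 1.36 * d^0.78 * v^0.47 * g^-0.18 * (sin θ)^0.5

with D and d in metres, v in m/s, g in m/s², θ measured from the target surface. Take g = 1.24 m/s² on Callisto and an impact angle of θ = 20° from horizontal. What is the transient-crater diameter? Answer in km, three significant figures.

In SI units: v = 8310 m/s.
d^0.78 = 46.8^0.78 = 20.08
v^0.47 = 8310^0.47 = 69.54
g^-0.18 = 1.24^-0.18 = 0.9620
(sin 20°)^0.5 = 0.3420^0.5 = 0.5848
D = 1.36 × 20.08 × 69.54 × 0.9620 × 0.5848 = 1068 m
   = 1.068 km

D ≈ 1.07 km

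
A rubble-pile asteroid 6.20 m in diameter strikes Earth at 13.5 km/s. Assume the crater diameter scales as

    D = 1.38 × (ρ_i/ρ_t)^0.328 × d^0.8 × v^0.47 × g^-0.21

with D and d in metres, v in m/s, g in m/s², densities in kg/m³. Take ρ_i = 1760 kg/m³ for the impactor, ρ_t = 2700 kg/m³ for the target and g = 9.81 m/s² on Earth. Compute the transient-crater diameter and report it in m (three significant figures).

D ≈ 279 m

In SI units: v = 13500 m/s.
(ρ_i/ρ_t)^0.328 = (1760/2700)^0.328 = 0.8690
d^0.8 = 6.2^0.8 = 4.304
v^0.47 = 13500^0.47 = 87.35
g^-0.21 = 9.81^-0.21 = 0.6191
D = 1.38 × 0.8690 × 4.304 × 87.35 × 0.6191 = 279.1 m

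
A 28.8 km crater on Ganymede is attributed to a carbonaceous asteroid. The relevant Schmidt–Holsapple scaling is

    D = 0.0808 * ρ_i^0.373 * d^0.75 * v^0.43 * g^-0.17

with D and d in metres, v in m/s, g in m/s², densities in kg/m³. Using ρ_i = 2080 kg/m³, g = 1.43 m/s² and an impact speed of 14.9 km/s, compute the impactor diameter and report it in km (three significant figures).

d ≈ 2.48 km

Rearranging for d: d = [D / (0.0808 · 2080^0.373 · 14900^0.43 · 1.43^-0.17)]^(1/0.75).
D = 28800 m.
2080^0.373 = 17.28
14900^0.43 = 62.30
1.43^-0.17 = 0.9410
Denominator = 0.0808 × 17.28 × 62.30 × 0.9410 = 81.85
D / 81.85 = 28800 / 81.85 = 351.9
d = 351.9^(1/0.75) = 351.9^1.3333 = 2484 m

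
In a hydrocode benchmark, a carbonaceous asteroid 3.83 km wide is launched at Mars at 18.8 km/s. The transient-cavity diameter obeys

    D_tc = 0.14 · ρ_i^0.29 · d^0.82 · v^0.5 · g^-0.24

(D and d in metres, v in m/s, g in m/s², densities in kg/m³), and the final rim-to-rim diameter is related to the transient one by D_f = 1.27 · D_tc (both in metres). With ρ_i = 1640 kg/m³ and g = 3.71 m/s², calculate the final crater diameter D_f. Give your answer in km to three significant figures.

In SI: d = 3830 m, v = 18800 m/s.
ρ_i^0.29 = 1640^0.29 = 8.557
d^0.82 = 3830^0.82 = 867.4
v^0.5 = 18800^0.5 = 137.1
g^-0.24 = 3.71^-0.24 = 0.7300
D_tc = 0.14 × 8.557 × 867.4 × 137.1 × 0.7300 = 1.040 × 10^5 m
D_f = 1.27 × 1.040 × 10^5 = 1.321 × 10^5 m
     = 132.1 km

D_f ≈ 132 km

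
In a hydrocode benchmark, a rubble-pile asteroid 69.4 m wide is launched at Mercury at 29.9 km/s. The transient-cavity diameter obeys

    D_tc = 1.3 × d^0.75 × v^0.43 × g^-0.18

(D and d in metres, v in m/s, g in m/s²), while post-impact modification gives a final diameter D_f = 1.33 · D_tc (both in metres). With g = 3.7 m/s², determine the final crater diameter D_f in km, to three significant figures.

v = 29900 m/s.
d^0.75 = 69.4^0.75 = 24.04
v^0.43 = 29900^0.43 = 84.05
g^-0.18 = 3.7^-0.18 = 0.7902
D_tc = 1.3 × 24.04 × 84.05 × 0.7902 = 2076 m
D_f = 1.33 × 2076 = 2761 m
     = 2.761 km

D_f ≈ 2.76 km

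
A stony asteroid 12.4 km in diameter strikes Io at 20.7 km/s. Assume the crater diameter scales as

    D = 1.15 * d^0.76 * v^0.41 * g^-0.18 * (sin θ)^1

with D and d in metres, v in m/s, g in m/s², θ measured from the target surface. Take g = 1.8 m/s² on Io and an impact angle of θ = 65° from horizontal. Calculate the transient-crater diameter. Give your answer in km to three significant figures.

D ≈ 71.2 km

In SI units: d = 12400 m, v = 20700 m/s.
d^0.76 = 12400^0.76 = 1291
v^0.41 = 20700^0.41 = 58.82
g^-0.18 = 1.8^-0.18 = 0.8996
(sin 65°)^1 = 0.9063^1 = 0.9063
D = 1.15 × 1291 × 58.82 × 0.8996 × 0.9063 = 71198 m
   = 71.20 km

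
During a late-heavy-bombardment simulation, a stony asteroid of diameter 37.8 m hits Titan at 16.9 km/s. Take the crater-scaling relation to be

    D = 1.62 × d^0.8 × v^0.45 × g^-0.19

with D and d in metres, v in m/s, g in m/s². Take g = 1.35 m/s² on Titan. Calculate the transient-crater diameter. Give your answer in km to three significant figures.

D ≈ 2.24 km

In SI units: v = 16900 m/s.
d^0.8 = 37.8^0.8 = 18.28
v^0.45 = 16900^0.45 = 79.90
g^-0.19 = 1.35^-0.19 = 0.9446
D = 1.62 × 18.28 × 79.90 × 0.9446 = 2235 m
   = 2.235 km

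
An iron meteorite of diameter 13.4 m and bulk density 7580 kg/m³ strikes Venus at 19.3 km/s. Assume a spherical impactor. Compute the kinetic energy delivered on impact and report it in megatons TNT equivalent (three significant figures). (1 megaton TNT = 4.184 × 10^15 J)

E ≈ 0.425 Mt TNT

v = 19300 m/s.
Mass m = (π/6) ρ d³ = (π/6) × 7580 × (13.4)³ = 9.550 × 10^6 kg
E = ½ m v² = 0.5 × 9.550 × 10^6 × (19300)² = 1.779 × 10^15 J
   = 1.779 × 10^15 / 4.184×10^15 = 0.4252 Mt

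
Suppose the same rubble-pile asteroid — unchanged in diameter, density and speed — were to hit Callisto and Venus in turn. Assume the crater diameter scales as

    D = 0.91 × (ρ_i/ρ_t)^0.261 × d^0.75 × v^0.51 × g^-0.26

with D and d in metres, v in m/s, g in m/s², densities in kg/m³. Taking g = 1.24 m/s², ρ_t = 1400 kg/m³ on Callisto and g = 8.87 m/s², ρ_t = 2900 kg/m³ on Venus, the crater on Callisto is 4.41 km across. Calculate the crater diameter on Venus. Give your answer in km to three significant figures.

D ≈ 2.19 km

The impactor-only factors (d, v, ρ_i) cancel in the ratio, leaving D_Venus/D_Callisto = (g_Venus/g_Callisto)^-0.26 · (ρ_t,Callisto/ρ_t,Venus)^0.261.
(8.87/1.24)^-0.26 = 7.153^-0.26 = 0.5996
(1400/2900)^0.261 = 0.4828^0.261 = 0.8269
Ratio = 0.5996 × 0.8269 = 0.4958
D_Venus = 0.4958 × 4.41 km = 2.19 km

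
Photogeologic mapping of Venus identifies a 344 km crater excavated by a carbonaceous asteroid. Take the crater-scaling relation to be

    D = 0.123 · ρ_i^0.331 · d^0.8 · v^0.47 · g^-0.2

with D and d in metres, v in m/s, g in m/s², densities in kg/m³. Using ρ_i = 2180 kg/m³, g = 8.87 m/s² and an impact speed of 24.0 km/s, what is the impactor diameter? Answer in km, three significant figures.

Rearranging for d: d = [D / (0.123 · 2180^0.331 · 24000^0.47 · 8.87^-0.2)]^(1/0.8).
D = 344000 m.
2180^0.331 = 12.74
24000^0.47 = 114.5
8.87^-0.2 = 0.6463
Denominator = 0.123 × 12.74 × 114.5 × 0.6463 = 116.0
D / 116.0 = 344000 / 116.0 = 2966
d = 2966^(1/0.8) = 2966^1.25 = 21888 m

d ≈ 21.9 km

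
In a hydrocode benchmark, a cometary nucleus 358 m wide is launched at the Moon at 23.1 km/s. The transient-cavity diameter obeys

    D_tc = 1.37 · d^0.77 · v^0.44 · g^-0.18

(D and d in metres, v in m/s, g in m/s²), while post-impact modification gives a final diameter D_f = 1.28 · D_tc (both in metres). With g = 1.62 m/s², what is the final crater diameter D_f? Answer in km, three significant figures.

D_f ≈ 12.4 km

v = 23100 m/s.
d^0.77 = 358^0.77 = 92.57
v^0.44 = 23100^0.44 = 83.17
g^-0.18 = 1.62^-0.18 = 0.9168
D_tc = 1.37 × 92.57 × 83.17 × 0.9168 = 9670 m
D_f = 1.28 × 9670 = 12378 m
     = 12.38 km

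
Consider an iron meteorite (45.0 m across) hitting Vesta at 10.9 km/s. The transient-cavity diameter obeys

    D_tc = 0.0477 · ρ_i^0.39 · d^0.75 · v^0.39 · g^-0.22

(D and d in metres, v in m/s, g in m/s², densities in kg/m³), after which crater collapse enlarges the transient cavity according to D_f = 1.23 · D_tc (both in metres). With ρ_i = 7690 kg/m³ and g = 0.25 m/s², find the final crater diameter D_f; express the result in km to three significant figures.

D_f ≈ 1.70 km

v = 10900 m/s.
ρ_i^0.39 = 7690^0.39 = 32.77
d^0.75 = 45^0.75 = 17.37
v^0.39 = 10900^0.39 = 37.55
g^-0.22 = 0.25^-0.22 = 1.357
D_tc = 0.0477 × 32.77 × 17.37 × 37.55 × 1.357 = 1384 m
D_f = 1.23 × 1384 = 1702 m
     = 1.702 km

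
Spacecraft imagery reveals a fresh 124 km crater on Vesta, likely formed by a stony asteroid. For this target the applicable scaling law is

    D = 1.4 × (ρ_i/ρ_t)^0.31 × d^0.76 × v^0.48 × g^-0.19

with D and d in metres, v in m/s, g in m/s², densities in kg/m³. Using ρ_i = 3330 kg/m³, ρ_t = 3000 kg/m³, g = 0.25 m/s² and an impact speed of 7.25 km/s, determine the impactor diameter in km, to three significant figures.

Rearranging for d: d = [D / (1.4 · (3330/3000)^0.31 · 7250^0.48 · 0.25^-0.19)]^(1/0.76).
D = 124000 m.
(3330/3000)^0.31 = 1.033
7250^0.48 = 71.28
0.25^-0.19 = 1.301
Denominator = 1.4 × 1.033 × 71.28 × 1.301 = 134.1
D / 134.1 = 124000 / 134.1 = 924.7
d = 924.7^(1/0.76) = 924.7^1.3158 = 7992 m

d ≈ 7.99 km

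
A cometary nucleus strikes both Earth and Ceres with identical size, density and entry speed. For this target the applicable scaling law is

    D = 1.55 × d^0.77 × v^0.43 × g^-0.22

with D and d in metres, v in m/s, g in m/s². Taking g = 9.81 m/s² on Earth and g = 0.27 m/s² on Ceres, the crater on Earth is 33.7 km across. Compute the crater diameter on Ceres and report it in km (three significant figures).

All impactor-dependent factors cancel in the ratio, leaving D_Ceres/D_Earth = (g_Ceres/g_Earth)^-0.22.
(0.27/9.81)^-0.22 = 0.02752^-0.22 = 2.204
D_Ceres = 2.204 × 33.7 km = 74.3 km

D ≈ 74.3 km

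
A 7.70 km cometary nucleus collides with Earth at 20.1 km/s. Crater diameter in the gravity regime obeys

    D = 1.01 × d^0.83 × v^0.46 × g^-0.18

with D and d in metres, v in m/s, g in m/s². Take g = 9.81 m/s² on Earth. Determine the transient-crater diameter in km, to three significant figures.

In SI units: d = 7700 m, v = 20100 m/s.
d^0.83 = 7700^0.83 = 1682
v^0.46 = 20100^0.46 = 95.38
g^-0.18 = 9.81^-0.18 = 0.6630
D = 1.01 × 1682 × 95.38 × 0.6630 = 1.074 × 10^5 m
   = 107.4 km

D ≈ 107 km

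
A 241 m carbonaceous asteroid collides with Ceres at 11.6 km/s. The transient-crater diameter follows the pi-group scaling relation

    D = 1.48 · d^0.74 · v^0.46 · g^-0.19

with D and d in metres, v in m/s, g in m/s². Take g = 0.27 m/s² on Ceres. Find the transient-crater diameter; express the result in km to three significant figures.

D ≈ 8.14 km

In SI units: v = 11600 m/s.
d^0.74 = 241^0.74 = 57.90
v^0.46 = 11600^0.46 = 74.07
g^-0.19 = 0.27^-0.19 = 1.282
D = 1.48 × 57.90 × 74.07 × 1.282 = 8137 m
   = 8.137 km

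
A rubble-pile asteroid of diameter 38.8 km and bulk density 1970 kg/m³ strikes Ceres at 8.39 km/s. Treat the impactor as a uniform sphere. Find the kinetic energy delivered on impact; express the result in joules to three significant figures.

E ≈ 2.12 × 10^24 J

d = 38800 m; v = 8390 m/s.
Mass m = (π/6) ρ d³ = (π/6) × 1970 × (38800)³ = 6.025 × 10^16 kg
E = ½ m v² = 0.5 × 6.025 × 10^16 × (8390)² = 2.121 × 10^24 J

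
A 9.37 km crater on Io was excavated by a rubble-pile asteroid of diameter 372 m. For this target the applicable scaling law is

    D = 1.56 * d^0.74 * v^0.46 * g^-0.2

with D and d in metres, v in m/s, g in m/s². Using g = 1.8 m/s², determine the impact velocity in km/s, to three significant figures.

Rearranging for v: v = [D / (1.56 · 372^0.74 · 1.8^-0.2)]^(1/0.46).
D = 9370 m.
372^0.74 = 79.84
1.8^-0.2 = 0.8891
Denominator = 1.56 × 79.84 × 0.8891 = 110.7
D / 110.7 = 9370 / 110.7 = 84.64
v = 84.64^(1/0.46) = 84.64^2.1739 = 15501 m/s

v ≈ 15.5 km/s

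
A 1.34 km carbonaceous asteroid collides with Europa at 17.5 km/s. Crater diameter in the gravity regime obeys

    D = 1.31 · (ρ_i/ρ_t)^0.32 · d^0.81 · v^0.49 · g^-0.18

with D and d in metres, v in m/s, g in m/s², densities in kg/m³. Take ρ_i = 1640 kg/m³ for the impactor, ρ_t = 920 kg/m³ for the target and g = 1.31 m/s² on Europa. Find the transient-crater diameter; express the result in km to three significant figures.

In SI units: d = 1340 m, v = 17500 m/s.
(ρ_i/ρ_t)^0.32 = (1640/920)^0.32 = 1.203
d^0.81 = 1340^0.81 = 341.2
v^0.49 = 17500^0.49 = 120.0
g^-0.18 = 1.31^-0.18 = 0.9526
D = 1.31 × 1.203 × 341.2 × 120.0 × 0.9526 = 61466 m
   = 61.47 km

D ≈ 61.5 km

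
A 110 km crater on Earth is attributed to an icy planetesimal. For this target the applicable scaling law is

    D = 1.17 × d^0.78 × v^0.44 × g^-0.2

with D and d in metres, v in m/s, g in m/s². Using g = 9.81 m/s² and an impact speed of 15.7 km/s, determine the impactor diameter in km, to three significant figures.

d ≈ 18.3 km

Rearranging for d: d = [D / (1.17 · 15700^0.44 · 9.81^-0.2)]^(1/0.78).
D = 110000 m.
15700^0.44 = 70.18
9.81^-0.2 = 0.6334
Denominator = 1.17 × 70.18 × 0.6334 = 52.01
D / 52.01 = 110000 / 52.01 = 2115
d = 2115^(1/0.78) = 2115^1.2821 = 18339 m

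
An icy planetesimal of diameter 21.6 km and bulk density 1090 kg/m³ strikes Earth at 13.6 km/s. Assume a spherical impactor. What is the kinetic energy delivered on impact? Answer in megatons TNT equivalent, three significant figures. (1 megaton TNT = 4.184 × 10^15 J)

E ≈ 1.27 × 10^8 Mt TNT

d = 21600 m; v = 13600 m/s.
Mass m = (π/6) ρ d³ = (π/6) × 1090 × (21600)³ = 5.752 × 10^15 kg
E = ½ m v² = 0.5 × 5.752 × 10^15 × (13600)² = 5.319 × 10^23 J
   = 5.319 × 10^23 / 4.184×10^15 = 1.271 × 10^8 Mt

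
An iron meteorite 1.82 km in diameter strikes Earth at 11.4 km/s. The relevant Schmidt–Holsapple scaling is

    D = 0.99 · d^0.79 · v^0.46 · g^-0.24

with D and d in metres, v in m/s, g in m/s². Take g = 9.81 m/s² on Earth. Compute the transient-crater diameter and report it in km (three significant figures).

D ≈ 15.8 km

In SI units: d = 1820 m, v = 11400 m/s.
d^0.79 = 1820^0.79 = 376.2
v^0.46 = 11400^0.46 = 73.48
g^-0.24 = 9.81^-0.24 = 0.5781
D = 0.99 × 376.2 × 73.48 × 0.5781 = 15821 m
   = 15.82 km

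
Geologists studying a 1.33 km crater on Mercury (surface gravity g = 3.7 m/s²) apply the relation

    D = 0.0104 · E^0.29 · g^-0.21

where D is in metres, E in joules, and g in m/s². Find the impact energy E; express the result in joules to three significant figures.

E ≈ 1.05 × 10^18 J

Rearranging: E = [D / (0.0104 · g^-0.21)]^(1/0.29).
D = 1330 m.
g^-0.21 = 3.7^-0.21 = 0.7598
D / (0.0104 × 0.7598) = 1330 / (7.902 × 10^-3) = 1.683 × 10^5
E = (1.683 × 10^5)^3.4483 = 1.050 × 10^18 J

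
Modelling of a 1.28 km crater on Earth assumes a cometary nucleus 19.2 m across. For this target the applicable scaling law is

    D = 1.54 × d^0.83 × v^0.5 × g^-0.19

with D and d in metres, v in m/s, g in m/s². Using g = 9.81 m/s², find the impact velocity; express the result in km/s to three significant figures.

v ≈ 12.2 km/s

Rearranging for v: v = [D / (1.54 · 19.2^0.83 · 9.81^-0.19)]^(1/0.5).
D = 1280 m.
19.2^0.83 = 11.62
9.81^-0.19 = 0.6480
Denominator = 1.54 × 11.62 × 0.6480 = 11.60
D / 11.60 = 1280 / 11.60 = 110.3
v = 110.3^(1/0.5) = 110.3^2 = 12166 m/s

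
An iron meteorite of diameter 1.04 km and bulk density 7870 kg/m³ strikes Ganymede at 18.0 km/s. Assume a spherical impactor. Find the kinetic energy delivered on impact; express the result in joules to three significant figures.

E ≈ 7.51 × 10^20 J

d = 1040 m; v = 18000 m/s.
Mass m = (π/6) ρ d³ = (π/6) × 7870 × (1040)³ = 4.635 × 10^12 kg
E = ½ m v² = 0.5 × 4.635 × 10^12 × (18000)² = 7.509 × 10^20 J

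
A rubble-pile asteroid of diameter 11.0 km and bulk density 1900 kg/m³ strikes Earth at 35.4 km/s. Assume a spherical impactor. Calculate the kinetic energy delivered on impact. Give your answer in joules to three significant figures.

E ≈ 8.30 × 10^23 J

d = 11000 m; v = 35400 m/s.
Mass m = (π/6) ρ d³ = (π/6) × 1900 × (11000)³ = 1.324 × 10^15 kg
E = ½ m v² = 0.5 × 1.324 × 10^15 × (35400)² = 8.296 × 10^23 J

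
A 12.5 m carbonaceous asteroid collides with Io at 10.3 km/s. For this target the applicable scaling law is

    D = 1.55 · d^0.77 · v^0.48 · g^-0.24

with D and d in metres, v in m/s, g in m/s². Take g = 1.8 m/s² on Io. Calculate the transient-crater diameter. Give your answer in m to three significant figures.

D ≈ 794 m

In SI units: v = 10300 m/s.
d^0.77 = 12.5^0.77 = 6.992
v^0.48 = 10300^0.48 = 84.36
g^-0.24 = 1.8^-0.24 = 0.8684
D = 1.55 × 6.992 × 84.36 × 0.8684 = 793.9 m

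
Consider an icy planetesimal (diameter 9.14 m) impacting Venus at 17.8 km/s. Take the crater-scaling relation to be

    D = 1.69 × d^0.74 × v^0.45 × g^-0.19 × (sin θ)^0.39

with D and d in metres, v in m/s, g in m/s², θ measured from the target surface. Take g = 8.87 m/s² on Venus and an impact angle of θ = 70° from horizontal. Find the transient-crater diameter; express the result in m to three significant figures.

In SI units: v = 17800 m/s.
d^0.74 = 9.14^0.74 = 5.142
v^0.45 = 17800^0.45 = 81.79
g^-0.19 = 8.87^-0.19 = 0.6605
(sin 70°)^0.39 = 0.9397^0.39 = 0.9760
D = 1.69 × 5.142 × 81.79 × 0.6605 × 0.9760 = 458.2 m

D ≈ 458 m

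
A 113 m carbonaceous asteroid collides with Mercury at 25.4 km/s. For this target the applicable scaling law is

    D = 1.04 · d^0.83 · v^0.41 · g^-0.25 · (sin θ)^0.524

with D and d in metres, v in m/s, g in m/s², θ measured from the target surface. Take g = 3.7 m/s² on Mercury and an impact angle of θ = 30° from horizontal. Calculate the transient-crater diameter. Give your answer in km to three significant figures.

In SI units: v = 25400 m/s.
d^0.83 = 113^0.83 = 50.59
v^0.41 = 25400^0.41 = 63.97
g^-0.25 = 3.7^-0.25 = 0.7210
(sin 30°)^0.524 = 0.5000^0.524 = 0.6954
D = 1.04 × 50.59 × 63.97 × 0.7210 × 0.6954 = 1688 m
   = 1.688 km

D ≈ 1.69 km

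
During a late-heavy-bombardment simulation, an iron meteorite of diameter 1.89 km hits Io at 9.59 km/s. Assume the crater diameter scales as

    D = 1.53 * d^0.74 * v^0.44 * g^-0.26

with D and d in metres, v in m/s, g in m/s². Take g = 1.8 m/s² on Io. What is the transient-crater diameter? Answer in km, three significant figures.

D ≈ 19.7 km

In SI units: d = 1890 m, v = 9590 m/s.
d^0.74 = 1890^0.74 = 265.8
v^0.44 = 9590^0.44 = 56.49
g^-0.26 = 1.8^-0.26 = 0.8583
D = 1.53 × 265.8 × 56.49 × 0.8583 = 19718 m
   = 19.72 km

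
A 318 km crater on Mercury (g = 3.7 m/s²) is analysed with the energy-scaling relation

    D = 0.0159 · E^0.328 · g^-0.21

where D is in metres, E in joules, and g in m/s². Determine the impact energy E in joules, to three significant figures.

E ≈ 4.20 × 10^22 J

Rearranging: E = [D / (0.0159 · g^-0.21)]^(1/0.328).
D = 318000 m.
g^-0.21 = 3.7^-0.21 = 0.7598
D / (0.0159 × 0.7598) = 318000 / (0.01208) = 2.632 × 10^7
E = (2.632 × 10^7)^3.0488 = 4.197 × 10^22 J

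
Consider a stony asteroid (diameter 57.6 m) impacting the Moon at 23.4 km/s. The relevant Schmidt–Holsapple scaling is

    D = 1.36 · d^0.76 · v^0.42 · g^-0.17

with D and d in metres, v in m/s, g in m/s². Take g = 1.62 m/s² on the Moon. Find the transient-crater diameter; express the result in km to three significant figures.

In SI units: v = 23400 m/s.
d^0.76 = 57.6^0.76 = 21.77
v^0.42 = 23400^0.42 = 68.40
g^-0.17 = 1.62^-0.17 = 0.9213
D = 1.36 × 21.77 × 68.40 × 0.9213 = 1866 m
   = 1.866 km

D ≈ 1.87 km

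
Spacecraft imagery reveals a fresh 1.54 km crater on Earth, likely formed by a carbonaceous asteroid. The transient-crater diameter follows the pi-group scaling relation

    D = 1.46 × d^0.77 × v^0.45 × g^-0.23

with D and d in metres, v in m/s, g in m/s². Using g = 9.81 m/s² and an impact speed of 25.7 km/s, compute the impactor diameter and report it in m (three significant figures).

Rearranging for d: d = [D / (1.46 · 25700^0.45 · 9.81^-0.23)]^(1/0.77).
D = 1540 m.
25700^0.45 = 96.49
9.81^-0.23 = 0.5914
Denominator = 1.46 × 96.49 × 0.5914 = 83.31
D / 83.31 = 1540 / 83.31 = 18.49
d = 18.49^(1/0.77) = 18.49^1.2987 = 44.19 m

d ≈ 44.2 m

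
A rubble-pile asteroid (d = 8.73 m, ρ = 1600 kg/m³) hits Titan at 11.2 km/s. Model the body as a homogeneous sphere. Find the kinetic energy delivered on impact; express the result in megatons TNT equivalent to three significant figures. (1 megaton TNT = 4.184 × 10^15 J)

v = 11200 m/s.
Mass m = (π/6) ρ d³ = (π/6) × 1600 × (8.73)³ = 5.574 × 10^5 kg
E = ½ m v² = 0.5 × 5.574 × 10^5 × (11200)² = 3.496 × 10^13 J
   = 3.496 × 10^13 / 4.184×10^15 = 8.356 × 10^-3 Mt

E ≈ 8.36 × 10^-3 Mt TNT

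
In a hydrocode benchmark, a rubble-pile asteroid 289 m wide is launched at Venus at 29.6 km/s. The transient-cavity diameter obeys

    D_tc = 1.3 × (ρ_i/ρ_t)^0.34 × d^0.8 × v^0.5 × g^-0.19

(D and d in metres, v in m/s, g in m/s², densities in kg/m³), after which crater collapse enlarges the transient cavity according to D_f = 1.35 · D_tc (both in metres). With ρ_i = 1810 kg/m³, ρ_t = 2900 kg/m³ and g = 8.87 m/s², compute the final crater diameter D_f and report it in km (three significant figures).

D_f ≈ 15.8 km

v = 29600 m/s.
(ρ_i/ρ_t)^0.34 = (1810/2900)^0.34 = 0.8519
d^0.8 = 289^0.8 = 93.05
v^0.5 = 29600^0.5 = 172.0
g^-0.19 = 8.87^-0.19 = 0.6605
D_tc = 1.3 × 0.8519 × 93.05 × 172.0 × 0.6605 = 11710 m
D_f = 1.35 × 11710 = 15809 m
     = 15.81 km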